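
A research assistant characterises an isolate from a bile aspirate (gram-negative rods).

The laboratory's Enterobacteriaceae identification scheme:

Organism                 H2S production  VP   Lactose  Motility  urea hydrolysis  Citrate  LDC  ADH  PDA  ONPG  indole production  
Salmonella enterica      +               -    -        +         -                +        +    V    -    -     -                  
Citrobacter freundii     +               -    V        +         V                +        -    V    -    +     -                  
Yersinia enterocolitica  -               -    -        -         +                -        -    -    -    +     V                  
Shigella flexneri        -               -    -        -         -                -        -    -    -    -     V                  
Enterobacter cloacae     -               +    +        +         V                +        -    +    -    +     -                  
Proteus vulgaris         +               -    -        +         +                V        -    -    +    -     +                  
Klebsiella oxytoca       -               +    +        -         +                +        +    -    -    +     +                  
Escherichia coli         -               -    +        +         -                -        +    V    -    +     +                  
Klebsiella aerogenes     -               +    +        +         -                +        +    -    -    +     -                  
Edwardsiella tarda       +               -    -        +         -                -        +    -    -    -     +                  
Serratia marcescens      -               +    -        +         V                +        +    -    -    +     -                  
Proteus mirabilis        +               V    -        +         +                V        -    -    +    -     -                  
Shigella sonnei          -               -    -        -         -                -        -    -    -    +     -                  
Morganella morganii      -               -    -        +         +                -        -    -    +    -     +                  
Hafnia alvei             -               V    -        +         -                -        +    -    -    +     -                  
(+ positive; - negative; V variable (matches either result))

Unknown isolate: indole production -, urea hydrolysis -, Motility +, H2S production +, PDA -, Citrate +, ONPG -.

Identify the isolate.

Salmonella enterica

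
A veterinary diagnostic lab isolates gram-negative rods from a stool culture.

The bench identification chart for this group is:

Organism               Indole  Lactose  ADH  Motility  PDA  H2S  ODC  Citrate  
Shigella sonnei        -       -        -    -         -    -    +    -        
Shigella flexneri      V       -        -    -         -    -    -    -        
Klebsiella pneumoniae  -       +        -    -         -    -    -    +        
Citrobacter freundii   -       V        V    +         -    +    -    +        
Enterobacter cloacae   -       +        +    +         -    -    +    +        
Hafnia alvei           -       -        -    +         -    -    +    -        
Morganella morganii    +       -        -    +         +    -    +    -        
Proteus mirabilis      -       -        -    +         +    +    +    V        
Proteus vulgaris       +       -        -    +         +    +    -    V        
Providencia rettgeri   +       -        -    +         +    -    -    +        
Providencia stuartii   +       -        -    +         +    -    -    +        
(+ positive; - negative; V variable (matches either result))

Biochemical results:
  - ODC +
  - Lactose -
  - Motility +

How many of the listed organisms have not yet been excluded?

Motility +: excludes Shigella sonnei, Shigella flexneri, Klebsiella pneumoniae — 8 left.
ODC +: excludes Citrobacter freundii, Proteus vulgaris, Providencia rettgeri, Providencia stuartii — 4 left.
Lactose -: excludes Enterobacter cloacae — 3 left.
Still consistent: Hafnia alvei, Morganella morganii, Proteus mirabilis.

3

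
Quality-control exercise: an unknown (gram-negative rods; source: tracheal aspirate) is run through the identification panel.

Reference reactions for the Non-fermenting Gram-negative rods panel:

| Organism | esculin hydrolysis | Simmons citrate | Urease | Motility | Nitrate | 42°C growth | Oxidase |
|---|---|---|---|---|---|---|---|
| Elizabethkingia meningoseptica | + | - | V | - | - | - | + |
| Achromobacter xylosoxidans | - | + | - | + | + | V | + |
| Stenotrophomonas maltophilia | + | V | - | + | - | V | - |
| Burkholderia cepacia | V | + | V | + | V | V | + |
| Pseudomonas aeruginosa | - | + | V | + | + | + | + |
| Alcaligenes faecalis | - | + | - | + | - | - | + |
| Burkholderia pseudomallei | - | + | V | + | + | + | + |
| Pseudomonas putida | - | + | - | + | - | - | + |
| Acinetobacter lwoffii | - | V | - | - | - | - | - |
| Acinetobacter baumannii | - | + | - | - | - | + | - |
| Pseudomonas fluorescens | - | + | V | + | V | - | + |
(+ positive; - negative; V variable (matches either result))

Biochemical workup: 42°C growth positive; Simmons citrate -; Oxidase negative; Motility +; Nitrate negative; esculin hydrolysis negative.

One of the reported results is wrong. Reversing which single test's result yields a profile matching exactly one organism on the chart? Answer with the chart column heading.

As reported, no row in the chart matches all 6 reactions.
Reversing esculin hydrolysis (to +) → unique match: Stenotrophomonas maltophilia.
Reversing Simmons citrate → still no organism matches.
Reversing 42°C growth → still no organism matches.
Reversing Motility → still no organism matches.
Reversing Oxidase → still no organism matches.
Reversing Nitrate → still no organism matches.

esculin hydrolysis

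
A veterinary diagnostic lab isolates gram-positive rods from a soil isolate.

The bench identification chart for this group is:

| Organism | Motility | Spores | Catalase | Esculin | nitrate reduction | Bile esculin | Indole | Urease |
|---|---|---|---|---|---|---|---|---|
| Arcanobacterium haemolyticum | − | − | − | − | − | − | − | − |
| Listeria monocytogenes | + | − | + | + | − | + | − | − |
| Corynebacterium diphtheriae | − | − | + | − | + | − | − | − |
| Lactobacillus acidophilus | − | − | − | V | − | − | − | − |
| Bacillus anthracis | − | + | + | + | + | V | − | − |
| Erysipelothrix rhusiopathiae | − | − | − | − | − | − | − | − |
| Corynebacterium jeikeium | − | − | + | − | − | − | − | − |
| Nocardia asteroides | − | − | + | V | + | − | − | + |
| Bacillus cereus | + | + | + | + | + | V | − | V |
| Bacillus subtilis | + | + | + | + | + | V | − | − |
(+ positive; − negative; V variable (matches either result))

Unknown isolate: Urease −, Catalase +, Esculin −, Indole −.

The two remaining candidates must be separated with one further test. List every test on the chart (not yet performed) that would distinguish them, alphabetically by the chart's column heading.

nitrate reduction

Indole −: all 10 remaining candidates are consistent.
Esculin −: excludes Listeria monocytogenes, Bacillus anthracis, Bacillus cereus, Bacillus subtilis — 6 left.
Urease −: excludes Nocardia asteroides — 5 left.
Catalase +: excludes Arcanobacterium haemolyticum, Lactobacillus acidophilus, Erysipelothrix rhusiopathiae — 2 left.
Two candidates remain: Corynebacterium diphtheriae and Corynebacterium jeikeium.
  Motility: − vs − — same for both, does not separate.
  Spores: − vs − — same for both, does not separate.
  nitrate reduction: Corynebacterium diphtheriae +, Corynebacterium jeikeium − — discriminates.
  Bile esculin: − vs − — same for both, does not separate.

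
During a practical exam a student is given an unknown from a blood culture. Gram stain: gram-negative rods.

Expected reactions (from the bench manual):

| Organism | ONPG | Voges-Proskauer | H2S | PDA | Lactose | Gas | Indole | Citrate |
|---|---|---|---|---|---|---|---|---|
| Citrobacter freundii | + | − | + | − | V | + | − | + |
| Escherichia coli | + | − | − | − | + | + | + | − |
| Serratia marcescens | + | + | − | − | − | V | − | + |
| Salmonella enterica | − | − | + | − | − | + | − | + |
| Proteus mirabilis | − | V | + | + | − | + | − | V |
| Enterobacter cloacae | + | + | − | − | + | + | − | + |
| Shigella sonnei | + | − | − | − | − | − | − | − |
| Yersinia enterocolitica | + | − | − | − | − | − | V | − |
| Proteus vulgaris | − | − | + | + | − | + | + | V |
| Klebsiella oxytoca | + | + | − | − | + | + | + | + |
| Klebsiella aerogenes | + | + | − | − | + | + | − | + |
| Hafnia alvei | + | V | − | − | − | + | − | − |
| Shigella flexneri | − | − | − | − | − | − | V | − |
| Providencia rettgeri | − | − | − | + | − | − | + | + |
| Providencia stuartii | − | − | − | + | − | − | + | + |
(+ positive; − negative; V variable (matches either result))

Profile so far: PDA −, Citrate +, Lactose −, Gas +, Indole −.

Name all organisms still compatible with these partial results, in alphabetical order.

Citrobacter freundii, Salmonella enterica, Serratia marcescens

PDA −: excludes Proteus mirabilis, Proteus vulgaris, Providencia rettgeri, Providencia stuartii — 11 left.
Gas +: excludes Shigella sonnei, Yersinia enterocolitica, Shigella flexneri — 8 left.
Indole −: excludes Escherichia coli, Klebsiella oxytoca — 6 left.
Citrate +: excludes Hafnia alvei — 5 left.
Lactose −: excludes Enterobacter cloacae, Klebsiella aerogenes — 3 left.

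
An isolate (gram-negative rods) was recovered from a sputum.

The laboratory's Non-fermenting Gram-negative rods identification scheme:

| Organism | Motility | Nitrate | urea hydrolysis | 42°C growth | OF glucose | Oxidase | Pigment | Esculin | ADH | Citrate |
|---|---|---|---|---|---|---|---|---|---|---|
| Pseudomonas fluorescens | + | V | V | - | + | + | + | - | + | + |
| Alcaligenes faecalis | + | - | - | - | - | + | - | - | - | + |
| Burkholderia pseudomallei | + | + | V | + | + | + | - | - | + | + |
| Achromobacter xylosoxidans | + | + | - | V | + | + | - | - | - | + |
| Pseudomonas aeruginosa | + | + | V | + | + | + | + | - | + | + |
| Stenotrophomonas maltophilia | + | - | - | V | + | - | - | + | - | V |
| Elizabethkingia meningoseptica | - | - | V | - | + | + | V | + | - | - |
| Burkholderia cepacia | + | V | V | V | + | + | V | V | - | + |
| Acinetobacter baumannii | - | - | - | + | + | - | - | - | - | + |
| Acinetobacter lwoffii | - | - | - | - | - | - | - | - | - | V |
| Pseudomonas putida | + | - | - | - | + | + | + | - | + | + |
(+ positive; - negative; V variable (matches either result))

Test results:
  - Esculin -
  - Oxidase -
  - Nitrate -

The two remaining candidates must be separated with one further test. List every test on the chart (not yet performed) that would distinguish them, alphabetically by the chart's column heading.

42°C growth, OF glucose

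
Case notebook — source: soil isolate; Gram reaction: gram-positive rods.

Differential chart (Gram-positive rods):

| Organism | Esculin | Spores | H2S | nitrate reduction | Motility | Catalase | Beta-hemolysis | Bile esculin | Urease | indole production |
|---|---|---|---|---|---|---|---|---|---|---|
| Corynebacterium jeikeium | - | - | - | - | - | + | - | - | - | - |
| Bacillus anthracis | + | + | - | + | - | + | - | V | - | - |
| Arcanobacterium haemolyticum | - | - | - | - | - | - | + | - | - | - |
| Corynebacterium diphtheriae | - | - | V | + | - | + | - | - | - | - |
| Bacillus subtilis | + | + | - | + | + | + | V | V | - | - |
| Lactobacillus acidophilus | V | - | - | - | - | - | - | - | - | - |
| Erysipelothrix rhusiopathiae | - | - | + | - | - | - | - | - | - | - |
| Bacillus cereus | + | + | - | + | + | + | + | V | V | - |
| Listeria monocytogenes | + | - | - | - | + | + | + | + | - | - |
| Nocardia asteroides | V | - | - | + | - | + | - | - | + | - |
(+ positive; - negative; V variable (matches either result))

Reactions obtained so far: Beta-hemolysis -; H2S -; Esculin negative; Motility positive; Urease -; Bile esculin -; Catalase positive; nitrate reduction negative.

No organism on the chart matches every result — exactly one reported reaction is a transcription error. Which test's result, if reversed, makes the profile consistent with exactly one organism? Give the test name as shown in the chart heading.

As reported, no row in the chart matches all 8 reactions.
Reversing Beta-hemolysis → still no organism matches.
Reversing Esculin → still no organism matches.
Reversing Motility (to -) → unique match: Corynebacterium jeikeium.
Reversing nitrate reduction → still no organism matches.
Reversing H2S → still no organism matches.
Reversing Catalase → still no organism matches.
Reversing Urease → still no organism matches.
Reversing Bile esculin → still no organism matches.

Motility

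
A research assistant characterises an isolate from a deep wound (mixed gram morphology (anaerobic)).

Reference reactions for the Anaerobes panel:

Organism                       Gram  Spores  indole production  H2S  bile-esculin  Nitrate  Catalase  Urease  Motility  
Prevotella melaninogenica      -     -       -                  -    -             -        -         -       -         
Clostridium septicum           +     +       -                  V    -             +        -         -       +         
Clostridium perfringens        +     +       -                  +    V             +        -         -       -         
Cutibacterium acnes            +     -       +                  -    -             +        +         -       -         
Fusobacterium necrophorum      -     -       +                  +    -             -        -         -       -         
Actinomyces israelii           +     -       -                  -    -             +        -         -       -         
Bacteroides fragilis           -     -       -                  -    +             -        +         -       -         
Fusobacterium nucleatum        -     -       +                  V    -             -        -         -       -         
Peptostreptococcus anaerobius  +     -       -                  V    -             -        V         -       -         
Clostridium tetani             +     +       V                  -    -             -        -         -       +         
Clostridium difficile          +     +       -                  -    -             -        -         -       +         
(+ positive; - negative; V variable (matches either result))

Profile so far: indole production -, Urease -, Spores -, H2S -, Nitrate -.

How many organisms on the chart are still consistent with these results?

3

Spores -: excludes Clostridium septicum, Clostridium perfringens, Clostridium tetani, Clostridium difficile — 7 left.
indole production -: excludes Cutibacterium acnes, Fusobacterium necrophorum, Fusobacterium nucleatum — 4 left.
Urease -: all 4 remaining candidates are consistent.
H2S -: all 4 remaining candidates are consistent.
Nitrate -: excludes Actinomyces israelii — 3 left.
Still consistent: Bacteroides fragilis, Peptostreptococcus anaerobius, Prevotella melaninogenica.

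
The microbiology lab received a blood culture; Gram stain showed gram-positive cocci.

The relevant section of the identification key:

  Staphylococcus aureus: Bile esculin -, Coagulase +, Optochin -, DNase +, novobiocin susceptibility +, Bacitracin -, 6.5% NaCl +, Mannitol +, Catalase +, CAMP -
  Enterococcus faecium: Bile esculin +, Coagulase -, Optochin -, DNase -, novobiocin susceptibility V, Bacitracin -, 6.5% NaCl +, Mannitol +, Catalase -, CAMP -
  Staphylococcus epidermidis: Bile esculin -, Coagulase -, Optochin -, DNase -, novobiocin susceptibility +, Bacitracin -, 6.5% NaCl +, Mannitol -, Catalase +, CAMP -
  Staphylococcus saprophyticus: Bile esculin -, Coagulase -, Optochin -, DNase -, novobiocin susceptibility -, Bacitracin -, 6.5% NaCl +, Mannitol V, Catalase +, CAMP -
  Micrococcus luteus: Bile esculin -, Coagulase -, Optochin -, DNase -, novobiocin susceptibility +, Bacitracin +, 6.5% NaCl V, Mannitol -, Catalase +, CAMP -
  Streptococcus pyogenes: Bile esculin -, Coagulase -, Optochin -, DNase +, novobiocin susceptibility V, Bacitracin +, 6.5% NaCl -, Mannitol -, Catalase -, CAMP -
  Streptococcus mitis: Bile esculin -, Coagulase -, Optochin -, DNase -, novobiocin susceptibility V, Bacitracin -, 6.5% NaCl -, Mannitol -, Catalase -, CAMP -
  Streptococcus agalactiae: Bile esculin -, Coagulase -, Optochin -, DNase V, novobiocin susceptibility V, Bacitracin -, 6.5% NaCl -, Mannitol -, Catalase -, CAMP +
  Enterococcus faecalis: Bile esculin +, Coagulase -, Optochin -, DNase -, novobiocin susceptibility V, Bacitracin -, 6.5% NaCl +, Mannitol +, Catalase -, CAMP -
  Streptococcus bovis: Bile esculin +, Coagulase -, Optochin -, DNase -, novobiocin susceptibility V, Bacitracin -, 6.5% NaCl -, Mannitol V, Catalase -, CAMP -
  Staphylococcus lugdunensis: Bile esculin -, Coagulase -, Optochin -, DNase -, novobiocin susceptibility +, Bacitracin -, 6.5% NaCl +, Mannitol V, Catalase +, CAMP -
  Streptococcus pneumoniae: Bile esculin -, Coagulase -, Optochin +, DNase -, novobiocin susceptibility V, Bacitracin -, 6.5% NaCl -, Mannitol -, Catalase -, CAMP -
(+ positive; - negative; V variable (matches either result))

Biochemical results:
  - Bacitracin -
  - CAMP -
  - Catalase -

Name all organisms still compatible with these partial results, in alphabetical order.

Bacitracin -: excludes Micrococcus luteus, Streptococcus pyogenes — 10 left.
Catalase -: excludes Staphylococcus aureus, Staphylococcus epidermidis, Staphylococcus saprophyticus, Staphylococcus lugdunensis — 6 left.
CAMP -: excludes Streptococcus agalactiae — 5 left.

Enterococcus faecalis, Enterococcus faecium, Streptococcus bovis, Streptococcus mitis, Streptococcus pneumoniae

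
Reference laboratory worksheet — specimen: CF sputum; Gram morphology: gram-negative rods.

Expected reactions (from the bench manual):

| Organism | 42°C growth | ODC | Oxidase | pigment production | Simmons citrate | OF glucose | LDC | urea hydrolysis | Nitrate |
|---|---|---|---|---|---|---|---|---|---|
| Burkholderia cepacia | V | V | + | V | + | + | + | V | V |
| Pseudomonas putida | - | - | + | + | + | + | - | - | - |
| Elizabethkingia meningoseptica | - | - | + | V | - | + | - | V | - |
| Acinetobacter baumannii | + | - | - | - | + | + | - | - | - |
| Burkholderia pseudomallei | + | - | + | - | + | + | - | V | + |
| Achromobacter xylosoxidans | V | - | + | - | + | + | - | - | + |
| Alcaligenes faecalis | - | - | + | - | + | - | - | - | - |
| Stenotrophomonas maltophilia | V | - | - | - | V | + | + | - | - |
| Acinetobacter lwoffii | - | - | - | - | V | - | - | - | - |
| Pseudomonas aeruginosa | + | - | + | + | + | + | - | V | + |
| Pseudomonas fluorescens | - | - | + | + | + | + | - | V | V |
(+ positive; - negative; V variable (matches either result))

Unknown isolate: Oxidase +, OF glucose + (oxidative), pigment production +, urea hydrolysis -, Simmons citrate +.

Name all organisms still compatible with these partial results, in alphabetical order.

Oxidase +: excludes Acinetobacter baumannii, Stenotrophomonas maltophilia, Acinetobacter lwoffii — 8 left.
urea hydrolysis -: all 8 remaining candidates are consistent.
pigment production +: excludes Burkholderia pseudomallei, Achromobacter xylosoxidans, Alcaligenes faecalis — 5 left.
OF glucose +: all 5 remaining candidates are consistent.
Simmons citrate +: excludes Elizabethkingia meningoseptica — 4 left.

Burkholderia cepacia, Pseudomonas aeruginosa, Pseudomonas fluorescens, Pseudomonas putida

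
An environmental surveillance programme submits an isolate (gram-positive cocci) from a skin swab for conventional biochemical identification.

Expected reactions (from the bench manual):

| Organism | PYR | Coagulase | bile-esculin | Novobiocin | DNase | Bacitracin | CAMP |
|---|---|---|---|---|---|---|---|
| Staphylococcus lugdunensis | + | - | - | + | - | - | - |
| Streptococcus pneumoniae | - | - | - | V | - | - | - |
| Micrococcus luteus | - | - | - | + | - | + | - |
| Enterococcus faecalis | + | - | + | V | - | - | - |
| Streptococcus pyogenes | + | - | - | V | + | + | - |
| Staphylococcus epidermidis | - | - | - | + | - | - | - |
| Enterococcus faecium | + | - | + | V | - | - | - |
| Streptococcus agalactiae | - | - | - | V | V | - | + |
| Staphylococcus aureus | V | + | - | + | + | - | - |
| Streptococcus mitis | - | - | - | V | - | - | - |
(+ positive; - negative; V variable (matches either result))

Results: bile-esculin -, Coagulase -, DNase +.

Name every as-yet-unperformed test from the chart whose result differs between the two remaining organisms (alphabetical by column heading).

Coagulase -: excludes Staphylococcus aureus — 9 left.
DNase +: excludes 7 organisms — 2 left.
bile-esculin -: all 2 remaining candidates are consistent.
Two candidates remain: Streptococcus agalactiae and Streptococcus pyogenes.
  PYR: Streptococcus agalactiae -, Streptococcus pyogenes + — discriminates.
  Novobiocin: V vs V — variable for at least one, does not separate.
  Bacitracin: Streptococcus agalactiae -, Streptococcus pyogenes + — discriminates.
  CAMP: Streptococcus agalactiae +, Streptococcus pyogenes - — discriminates.

Bacitracin, CAMP, PYR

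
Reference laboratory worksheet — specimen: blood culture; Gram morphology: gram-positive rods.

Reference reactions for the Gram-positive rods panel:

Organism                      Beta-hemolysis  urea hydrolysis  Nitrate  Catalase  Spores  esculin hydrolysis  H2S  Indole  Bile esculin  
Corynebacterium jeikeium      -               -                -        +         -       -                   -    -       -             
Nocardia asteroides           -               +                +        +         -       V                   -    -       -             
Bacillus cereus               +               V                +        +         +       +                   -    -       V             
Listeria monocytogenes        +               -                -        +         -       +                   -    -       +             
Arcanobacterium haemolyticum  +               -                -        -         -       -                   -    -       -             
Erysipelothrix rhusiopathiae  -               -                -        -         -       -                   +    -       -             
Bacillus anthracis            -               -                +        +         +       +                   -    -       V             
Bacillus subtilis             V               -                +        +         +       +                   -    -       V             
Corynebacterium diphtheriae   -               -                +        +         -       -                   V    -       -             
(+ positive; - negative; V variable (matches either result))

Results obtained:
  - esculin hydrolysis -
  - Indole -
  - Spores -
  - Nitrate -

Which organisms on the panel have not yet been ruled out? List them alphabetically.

Arcanobacterium haemolyticum, Corynebacterium jeikeium, Erysipelothrix rhusiopathiae

Nitrate -: excludes 5 organisms — 4 left.
Spores -: all 4 remaining candidates are consistent.
Indole -: all 4 remaining candidates are consistent.
esculin hydrolysis -: excludes Listeria monocytogenes — 3 left.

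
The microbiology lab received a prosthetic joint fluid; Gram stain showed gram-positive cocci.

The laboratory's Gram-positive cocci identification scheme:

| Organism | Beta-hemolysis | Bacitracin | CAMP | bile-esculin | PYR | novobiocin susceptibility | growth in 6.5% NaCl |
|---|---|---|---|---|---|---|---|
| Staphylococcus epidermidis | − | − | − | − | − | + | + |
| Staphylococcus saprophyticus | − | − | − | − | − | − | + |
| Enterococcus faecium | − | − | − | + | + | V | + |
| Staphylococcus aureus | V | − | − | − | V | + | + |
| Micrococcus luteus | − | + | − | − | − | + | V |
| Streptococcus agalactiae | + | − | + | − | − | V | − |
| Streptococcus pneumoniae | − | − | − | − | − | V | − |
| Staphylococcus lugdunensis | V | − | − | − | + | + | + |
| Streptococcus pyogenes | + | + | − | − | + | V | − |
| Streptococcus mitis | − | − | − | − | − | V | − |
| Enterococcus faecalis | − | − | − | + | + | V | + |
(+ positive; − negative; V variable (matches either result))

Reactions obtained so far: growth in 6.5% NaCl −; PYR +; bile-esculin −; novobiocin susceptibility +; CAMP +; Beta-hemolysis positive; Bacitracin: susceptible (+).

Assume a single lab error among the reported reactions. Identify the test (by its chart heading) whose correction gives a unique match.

As reported, no row in the chart matches all 7 reactions.
Reversing growth in 6.5% NaCl → still no organism matches.
Reversing PYR → still no organism matches.
Reversing bile-esculin → still no organism matches.
Reversing novobiocin susceptibility → still no organism matches.
Reversing CAMP (to −) → unique match: Streptococcus pyogenes.
Reversing Beta-hemolysis → still no organism matches.
Reversing Bacitracin → still no organism matches.

CAMP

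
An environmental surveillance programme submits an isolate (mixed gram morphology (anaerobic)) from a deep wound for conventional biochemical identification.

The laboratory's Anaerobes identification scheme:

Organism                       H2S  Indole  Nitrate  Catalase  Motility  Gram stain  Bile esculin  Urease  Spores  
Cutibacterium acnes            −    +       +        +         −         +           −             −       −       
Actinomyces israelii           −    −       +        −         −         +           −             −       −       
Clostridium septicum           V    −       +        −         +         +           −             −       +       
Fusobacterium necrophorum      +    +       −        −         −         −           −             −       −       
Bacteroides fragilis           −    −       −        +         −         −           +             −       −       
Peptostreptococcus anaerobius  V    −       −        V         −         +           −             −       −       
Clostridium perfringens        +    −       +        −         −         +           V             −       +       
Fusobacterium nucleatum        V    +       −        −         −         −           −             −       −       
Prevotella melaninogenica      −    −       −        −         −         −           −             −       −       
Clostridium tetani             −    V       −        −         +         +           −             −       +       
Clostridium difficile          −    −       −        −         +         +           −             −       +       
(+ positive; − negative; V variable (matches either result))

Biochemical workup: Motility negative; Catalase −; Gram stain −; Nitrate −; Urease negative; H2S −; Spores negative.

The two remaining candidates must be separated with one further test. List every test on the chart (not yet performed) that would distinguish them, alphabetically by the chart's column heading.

Spores −: excludes Clostridium septicum, Clostridium perfringens, Clostridium tetani, Clostridium difficile — 7 left.
Gram stain −: excludes Cutibacterium acnes, Actinomyces israelii, Peptostreptococcus anaerobius — 4 left.
Urease −: all 4 remaining candidates are consistent.
Catalase −: excludes Bacteroides fragilis — 3 left.
Nitrate −: all 3 remaining candidates are consistent.
Motility −: all 3 remaining candidates are consistent.
H2S −: excludes Fusobacterium necrophorum — 2 left.
Two candidates remain: Fusobacterium nucleatum and Prevotella melaninogenica.
  Indole: Fusobacterium nucleatum +, Prevotella melaninogenica − — discriminates.
  Bile esculin: − vs − — same for both, does not separate.

Indole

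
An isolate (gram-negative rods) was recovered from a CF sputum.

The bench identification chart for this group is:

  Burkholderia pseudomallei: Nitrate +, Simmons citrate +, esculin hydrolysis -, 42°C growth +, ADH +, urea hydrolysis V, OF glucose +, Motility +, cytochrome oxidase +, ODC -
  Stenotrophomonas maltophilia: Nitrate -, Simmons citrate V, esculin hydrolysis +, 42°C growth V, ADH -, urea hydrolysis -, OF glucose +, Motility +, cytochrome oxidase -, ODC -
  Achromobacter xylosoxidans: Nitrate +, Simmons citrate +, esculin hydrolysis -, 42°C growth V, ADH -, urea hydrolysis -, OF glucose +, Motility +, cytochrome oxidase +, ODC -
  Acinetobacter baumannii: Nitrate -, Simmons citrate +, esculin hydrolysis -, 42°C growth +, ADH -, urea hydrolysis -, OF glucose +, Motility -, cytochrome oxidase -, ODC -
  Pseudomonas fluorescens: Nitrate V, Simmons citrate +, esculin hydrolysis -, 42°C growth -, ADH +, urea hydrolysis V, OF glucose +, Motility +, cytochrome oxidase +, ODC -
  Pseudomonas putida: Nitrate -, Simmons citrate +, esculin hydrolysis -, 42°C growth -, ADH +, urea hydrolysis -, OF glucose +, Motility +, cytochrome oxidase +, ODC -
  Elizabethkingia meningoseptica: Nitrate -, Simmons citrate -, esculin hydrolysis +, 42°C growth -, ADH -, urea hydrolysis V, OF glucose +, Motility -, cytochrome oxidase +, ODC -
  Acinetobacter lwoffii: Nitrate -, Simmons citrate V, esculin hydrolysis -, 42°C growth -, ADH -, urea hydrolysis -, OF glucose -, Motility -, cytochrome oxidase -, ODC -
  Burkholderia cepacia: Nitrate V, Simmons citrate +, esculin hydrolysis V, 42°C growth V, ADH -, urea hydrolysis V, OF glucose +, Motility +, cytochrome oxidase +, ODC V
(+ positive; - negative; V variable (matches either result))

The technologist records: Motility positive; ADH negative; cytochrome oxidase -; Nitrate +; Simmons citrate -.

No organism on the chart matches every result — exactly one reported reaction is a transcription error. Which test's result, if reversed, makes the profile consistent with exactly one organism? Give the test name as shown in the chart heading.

As reported, no row in the chart matches all 5 reactions.
Reversing ADH → still no organism matches.
Reversing cytochrome oxidase → still no organism matches.
Reversing Motility → still no organism matches.
Reversing Nitrate (to -) → unique match: Stenotrophomonas maltophilia.
Reversing Simmons citrate → still no organism matches.

Nitrate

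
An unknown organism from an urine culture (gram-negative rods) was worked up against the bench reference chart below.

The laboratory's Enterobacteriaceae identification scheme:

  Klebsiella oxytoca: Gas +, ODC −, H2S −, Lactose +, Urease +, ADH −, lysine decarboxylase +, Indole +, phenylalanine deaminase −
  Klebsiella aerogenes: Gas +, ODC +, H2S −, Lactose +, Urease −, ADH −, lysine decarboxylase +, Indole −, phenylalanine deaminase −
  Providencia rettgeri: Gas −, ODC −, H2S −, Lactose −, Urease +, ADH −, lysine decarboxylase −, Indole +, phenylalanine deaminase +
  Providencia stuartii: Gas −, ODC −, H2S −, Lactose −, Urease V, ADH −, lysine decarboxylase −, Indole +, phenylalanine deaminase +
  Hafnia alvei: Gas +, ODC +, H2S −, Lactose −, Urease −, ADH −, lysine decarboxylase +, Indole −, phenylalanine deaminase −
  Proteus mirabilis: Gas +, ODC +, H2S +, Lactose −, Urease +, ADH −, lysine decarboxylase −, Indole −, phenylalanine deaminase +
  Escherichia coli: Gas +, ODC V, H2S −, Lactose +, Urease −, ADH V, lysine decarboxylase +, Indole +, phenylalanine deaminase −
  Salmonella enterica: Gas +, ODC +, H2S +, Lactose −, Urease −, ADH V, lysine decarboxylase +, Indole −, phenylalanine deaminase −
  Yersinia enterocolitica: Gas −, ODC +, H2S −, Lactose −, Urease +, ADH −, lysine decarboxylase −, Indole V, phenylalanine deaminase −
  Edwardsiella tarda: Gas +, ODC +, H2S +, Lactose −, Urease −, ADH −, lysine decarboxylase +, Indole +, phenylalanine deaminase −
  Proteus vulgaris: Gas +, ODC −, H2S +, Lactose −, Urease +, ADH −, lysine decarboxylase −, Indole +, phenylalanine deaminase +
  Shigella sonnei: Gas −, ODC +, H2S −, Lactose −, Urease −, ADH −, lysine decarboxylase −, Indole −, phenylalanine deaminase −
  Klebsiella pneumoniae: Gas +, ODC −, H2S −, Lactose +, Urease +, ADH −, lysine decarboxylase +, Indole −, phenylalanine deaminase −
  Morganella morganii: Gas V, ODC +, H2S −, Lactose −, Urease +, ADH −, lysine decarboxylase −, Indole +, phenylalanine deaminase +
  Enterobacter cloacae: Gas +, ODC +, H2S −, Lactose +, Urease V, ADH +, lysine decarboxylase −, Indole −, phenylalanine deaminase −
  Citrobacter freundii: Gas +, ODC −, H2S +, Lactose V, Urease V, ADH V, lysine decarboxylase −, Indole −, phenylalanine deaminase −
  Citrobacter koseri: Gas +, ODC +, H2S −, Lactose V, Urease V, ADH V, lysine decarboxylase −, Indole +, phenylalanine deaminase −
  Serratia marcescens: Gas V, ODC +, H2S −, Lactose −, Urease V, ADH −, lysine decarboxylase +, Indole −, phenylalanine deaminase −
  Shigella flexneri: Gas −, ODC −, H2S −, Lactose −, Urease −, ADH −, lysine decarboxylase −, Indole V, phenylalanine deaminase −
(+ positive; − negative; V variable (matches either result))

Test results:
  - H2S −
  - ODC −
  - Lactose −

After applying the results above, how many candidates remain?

3

H2S −: excludes 5 organisms — 14 left.
Lactose −: excludes 5 organisms — 9 left.
ODC −: excludes 6 organisms — 3 left.
Still consistent: Providencia rettgeri, Providencia stuartii, Shigella flexneri.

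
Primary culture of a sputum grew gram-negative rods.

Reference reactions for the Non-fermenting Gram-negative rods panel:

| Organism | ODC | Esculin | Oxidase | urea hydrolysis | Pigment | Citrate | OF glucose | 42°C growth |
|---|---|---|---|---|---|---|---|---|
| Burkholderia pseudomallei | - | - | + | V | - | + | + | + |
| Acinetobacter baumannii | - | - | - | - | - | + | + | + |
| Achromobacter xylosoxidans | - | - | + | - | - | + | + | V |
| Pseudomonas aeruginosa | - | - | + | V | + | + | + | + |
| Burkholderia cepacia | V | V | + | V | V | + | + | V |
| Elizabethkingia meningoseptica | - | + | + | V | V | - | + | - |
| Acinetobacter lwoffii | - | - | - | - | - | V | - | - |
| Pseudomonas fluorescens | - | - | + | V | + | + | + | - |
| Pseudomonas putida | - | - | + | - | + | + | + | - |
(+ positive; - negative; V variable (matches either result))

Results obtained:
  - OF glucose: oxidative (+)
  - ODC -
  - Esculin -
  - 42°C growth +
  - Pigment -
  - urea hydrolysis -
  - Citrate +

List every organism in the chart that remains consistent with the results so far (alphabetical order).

OF glucose +: excludes Acinetobacter lwoffii — 8 left.
Citrate +: excludes Elizabethkingia meningoseptica — 7 left.
urea hydrolysis -: all 7 remaining candidates are consistent.
Esculin -: all 7 remaining candidates are consistent.
42°C growth +: excludes Pseudomonas fluorescens, Pseudomonas putida — 5 left.
ODC -: all 5 remaining candidates are consistent.
Pigment -: excludes Pseudomonas aeruginosa — 4 left.

Achromobacter xylosoxidans, Acinetobacter baumannii, Burkholderia cepacia, Burkholderia pseudomallei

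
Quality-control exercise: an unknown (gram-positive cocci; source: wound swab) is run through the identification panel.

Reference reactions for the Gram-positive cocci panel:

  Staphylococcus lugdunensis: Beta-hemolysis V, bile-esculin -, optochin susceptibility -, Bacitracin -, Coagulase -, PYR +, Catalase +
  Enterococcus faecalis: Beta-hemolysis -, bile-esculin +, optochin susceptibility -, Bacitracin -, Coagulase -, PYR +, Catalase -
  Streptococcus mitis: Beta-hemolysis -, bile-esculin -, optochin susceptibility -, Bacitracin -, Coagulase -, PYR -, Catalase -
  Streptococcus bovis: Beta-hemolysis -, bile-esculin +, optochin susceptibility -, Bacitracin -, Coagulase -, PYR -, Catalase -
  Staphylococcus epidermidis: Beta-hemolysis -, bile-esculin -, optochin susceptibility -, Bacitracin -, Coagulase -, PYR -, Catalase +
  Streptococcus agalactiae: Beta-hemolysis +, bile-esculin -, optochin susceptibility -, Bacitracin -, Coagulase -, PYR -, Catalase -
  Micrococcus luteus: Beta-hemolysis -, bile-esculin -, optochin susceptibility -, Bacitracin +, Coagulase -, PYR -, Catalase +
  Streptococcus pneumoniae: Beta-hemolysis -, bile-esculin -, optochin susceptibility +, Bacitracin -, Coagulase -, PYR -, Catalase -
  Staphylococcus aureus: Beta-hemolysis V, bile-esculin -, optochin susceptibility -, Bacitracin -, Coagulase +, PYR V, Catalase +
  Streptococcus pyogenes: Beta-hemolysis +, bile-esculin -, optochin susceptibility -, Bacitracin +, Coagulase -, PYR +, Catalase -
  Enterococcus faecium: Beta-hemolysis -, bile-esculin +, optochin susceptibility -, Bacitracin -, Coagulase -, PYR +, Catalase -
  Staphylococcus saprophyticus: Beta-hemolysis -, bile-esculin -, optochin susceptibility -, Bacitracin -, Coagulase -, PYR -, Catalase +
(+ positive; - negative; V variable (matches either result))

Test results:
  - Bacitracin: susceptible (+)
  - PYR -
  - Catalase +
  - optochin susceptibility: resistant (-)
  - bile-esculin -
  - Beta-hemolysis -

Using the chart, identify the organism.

bile-esculin -: excludes Enterococcus faecalis, Streptococcus bovis, Enterococcus faecium — 9 left.
optochin susceptibility -: excludes Streptococcus pneumoniae — 8 left.
Catalase +: excludes Streptococcus mitis, Streptococcus agalactiae, Streptococcus pyogenes — 5 left.
PYR -: excludes Staphylococcus lugdunensis — 4 left.
Bacitracin +: excludes Staphylococcus epidermidis, Staphylococcus aureus, Staphylococcus saprophyticus — 1 left.
Beta-hemolysis -: the one remaining candidate is consistent.

Micrococcus luteus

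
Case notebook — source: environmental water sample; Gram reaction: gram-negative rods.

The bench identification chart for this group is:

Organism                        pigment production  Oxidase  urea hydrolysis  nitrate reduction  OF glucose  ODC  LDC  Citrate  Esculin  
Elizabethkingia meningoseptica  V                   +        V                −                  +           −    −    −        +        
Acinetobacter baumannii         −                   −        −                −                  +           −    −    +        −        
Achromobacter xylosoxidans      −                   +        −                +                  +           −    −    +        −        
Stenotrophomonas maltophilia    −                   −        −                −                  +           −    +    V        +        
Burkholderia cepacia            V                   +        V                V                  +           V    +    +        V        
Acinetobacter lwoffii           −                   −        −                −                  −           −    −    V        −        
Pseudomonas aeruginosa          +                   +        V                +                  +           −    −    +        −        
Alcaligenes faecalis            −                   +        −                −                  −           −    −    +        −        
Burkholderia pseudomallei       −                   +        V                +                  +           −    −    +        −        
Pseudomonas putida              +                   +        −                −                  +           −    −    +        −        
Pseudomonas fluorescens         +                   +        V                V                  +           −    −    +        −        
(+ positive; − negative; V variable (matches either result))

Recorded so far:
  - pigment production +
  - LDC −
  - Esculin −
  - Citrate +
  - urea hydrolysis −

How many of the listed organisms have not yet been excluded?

3

LDC −: excludes Stenotrophomonas maltophilia, Burkholderia cepacia — 9 left.
Esculin −: excludes Elizabethkingia meningoseptica — 8 left.
urea hydrolysis −: all 8 remaining candidates are consistent.
Citrate +: all 8 remaining candidates are consistent.
pigment production +: excludes 5 organisms — 3 left.
Still consistent: Pseudomonas aeruginosa, Pseudomonas fluorescens, Pseudomonas putida.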